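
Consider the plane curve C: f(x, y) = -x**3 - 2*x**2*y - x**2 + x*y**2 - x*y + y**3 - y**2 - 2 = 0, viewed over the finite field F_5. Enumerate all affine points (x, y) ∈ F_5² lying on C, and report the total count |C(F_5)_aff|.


Affine F_5-points: ∅; count = 0.

For each of the 25 pairs (x, y) ∈ F_5², evaluate f(x, y) mod 5. Record the zeros.
  x = 0: [0↦3, 1↦3, 2↦2, 3↦1, 4↦1]  zeros at y ∈ ∅
  x = 1: [0↦1, 1↦4, 2↦3, 3↦4, 4↦3]  zeros at y ∈ ∅
  x = 2: [0↦1, 1↦3, 2↦3, 3↦2, 4↦1]  zeros at y ∈ ∅
  x = 3: [0↦2, 1↦4, 2↦1, 3↦4, 4↦4]  zeros at y ∈ ∅
  x = 4: [0↦3, 1↦1, 2↦1, 3↦4, 4↦1]  zeros at y ∈ ∅
Collecting zeros: affine points = ∅.
Total count |C(F_5)_aff| = 0.


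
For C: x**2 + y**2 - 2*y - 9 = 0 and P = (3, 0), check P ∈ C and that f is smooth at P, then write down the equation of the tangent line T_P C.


Tangent line at P: 6*x - 2*y - 18 = 0.

Step 1: f(3, 0) = 0, so P lies on C.
Step 2: partial derivatives
  f_x(x, y) = 2*x, f_y(x, y) = 2*y - 2.
  f_x(P) = 6, f_y(P) = -2 (gradient nonzero, so P is smooth).
Step 3: tangent line at P: 6·(x − 3) + -2·(y − 0) = 0.
Expanding: 6*x - 2*y - 18 = 0.


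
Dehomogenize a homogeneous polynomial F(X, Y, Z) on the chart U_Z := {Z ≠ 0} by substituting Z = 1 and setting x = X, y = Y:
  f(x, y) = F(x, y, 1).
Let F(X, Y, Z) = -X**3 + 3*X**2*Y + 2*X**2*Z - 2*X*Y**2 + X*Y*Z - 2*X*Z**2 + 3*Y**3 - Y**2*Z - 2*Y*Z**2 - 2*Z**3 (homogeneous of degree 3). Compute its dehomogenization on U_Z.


f(x, y) = -x**3 + 3*x**2*y + 2*x**2 - 2*x*y**2 + x*y - 2*x + 3*y**3 - y**2 - 2*y - 2

On U_Z we set Z = 1. Each monomial c·X^i·Y^j·Z^k in F becomes c·x^i·y^j·1^k = c·x^i·y^j.
Substituting Z = 1: F(X, Y, 1) = -x**3 + 3*x**2*y + 2*x**2 - 2*x*y**2 + x*y - 2*x + 3*y**3 - y**2 - 2*y - 2.
Note: deg(f) ≤ deg(F) = 3; strict inequality happens when F is divisible by Z (lost terms).


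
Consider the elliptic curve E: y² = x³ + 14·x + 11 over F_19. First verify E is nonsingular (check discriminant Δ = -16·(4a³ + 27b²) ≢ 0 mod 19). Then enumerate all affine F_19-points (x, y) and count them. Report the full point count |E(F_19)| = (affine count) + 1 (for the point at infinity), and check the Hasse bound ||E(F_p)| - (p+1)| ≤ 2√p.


Affine points = {(0, 7), (0, 12), (1, 8), (1, 11), (2, 3), (2, 16), (3, 2), (3, 17), (4, 6), (4, 13), (5, 4), (5, 15), (6, 8), (6, 11), (9, 7), (9, 12), (10, 7), (10, 12), (12, 8), (12, 11), (14, 5), (14, 14), (15, 9), (15, 10)}; affine count = 24; |E(F_19)| = 25.

Discriminant check: Δ ∝ 4a³ + 27b² = 4·14³ + 27·11² = 4·2744 + 27·121 ≡ 12 (mod 19). Nonzero ⇒ E is nonsingular.
For each x ∈ F_19, compute rhs = x³ + 14·x + 11 mod 19, then count y ∈ F_19 with y² ≡ rhs.
  x = 0: rhs = 11, matching y values: 7, 12 (2 points).
  x = 1: rhs = 7, matching y values: 8, 11 (2 points).
  x = 2: rhs = 9, matching y values: 3, 16 (2 points).
  x = 3: rhs = 4, matching y values: 2, 17 (2 points).
  x = 4: rhs = 17, matching y values: 6, 13 (2 points).
  x = 5: rhs = 16, matching y values: 4, 15 (2 points).
  x = 6: rhs = 7, matching y values: 8, 11 (2 points).
  x = 7: rhs = 15, matching y values: none (0 points).
  x = 8: rhs = 8, matching y values: none (0 points).
  x = 9: rhs = 11, matching y values: 7, 12 (2 points).
  x = 10: rhs = 11, matching y values: 7, 12 (2 points).
  x = 11: rhs = 14, matching y values: none (0 points).
  x = 12: rhs = 7, matching y values: 8, 11 (2 points).
  x = 13: rhs = 15, matching y values: none (0 points).
  x = 14: rhs = 6, matching y values: 5, 14 (2 points).
  x = 15: rhs = 5, matching y values: 9, 10 (2 points).
  x = 16: rhs = 18, matching y values: none (0 points).
  x = 17: rhs = 13, matching y values: none (0 points).
  x = 18: rhs = 15, matching y values: none (0 points).
Total affine count: 24.
Full point count |E(F_19)| = 24 + 1 = 25.
Hasse bound: |25 − (19+1)| = |5| = 5 ≤ 2√19 ≈ 8.7178 ✓.


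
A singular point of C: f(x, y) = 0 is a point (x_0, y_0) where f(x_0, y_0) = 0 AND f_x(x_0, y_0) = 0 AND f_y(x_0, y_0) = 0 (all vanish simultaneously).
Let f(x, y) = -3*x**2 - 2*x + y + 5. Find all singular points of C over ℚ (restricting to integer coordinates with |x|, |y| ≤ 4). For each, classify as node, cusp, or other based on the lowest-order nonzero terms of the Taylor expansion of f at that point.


No singular points in the scanned grid; C is smooth there.

Compute partial derivatives:
  f_x = -6*x - 2.
  f_y = 1.
f_y = 1 is a nonzero constant, so f_y never vanishes: no point (x, y) can satisfy f = f_x = f_y = 0. In particular no (x, y) ∈ {−4, ..., 4}² is singular; the curve is smooth.


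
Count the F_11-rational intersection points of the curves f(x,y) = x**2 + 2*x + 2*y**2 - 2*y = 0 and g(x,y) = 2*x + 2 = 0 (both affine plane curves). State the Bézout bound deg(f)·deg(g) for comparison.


Common zeros: {(10, 3), (10, 9)}; count = 2; Bézout bound = 2.

deg(f) = 2, deg(g) = 1, so Bézout bound = 2.
Scan x ∈ F_11. For each x, list the y ∈ F_11 with f(x, y) ≡ 0 and those with g(x, y) ≡ 0 (mod 11); the common zeros in that column are the intersection.
  x = 0: f ≡ 0 at y ∈ {0, 1}; g ≡ 0 at y ∈ ∅; common: ∅.
  x = 1: f ≡ 0 at y ∈ ∅; g ≡ 0 at y ∈ ∅; common: ∅.
  x = 2: f ≡ 0 at y ∈ ∅; g ≡ 0 at y ∈ ∅; common: ∅.
  x = 3: f ≡ 0 at y ∈ {5, 7}; g ≡ 0 at y ∈ ∅; common: ∅.
  x = 4: f ≡ 0 at y ∈ ∅; g ≡ 0 at y ∈ ∅; common: ∅.
  x = 5: f ≡ 0 at y ∈ ∅; g ≡ 0 at y ∈ ∅; common: ∅.
  x = 6: f ≡ 0 at y ∈ {5, 7}; g ≡ 0 at y ∈ ∅; common: ∅.
  x = 7: f ≡ 0 at y ∈ ∅; g ≡ 0 at y ∈ ∅; common: ∅.
  x = 8: f ≡ 0 at y ∈ ∅; g ≡ 0 at y ∈ ∅; common: ∅.
  x = 9: f ≡ 0 at y ∈ {0, 1}; g ≡ 0 at y ∈ ∅; common: ∅.
  x = 10: f ≡ 0 at y ∈ {3, 9}; g ≡ 0 at y ∈ {0, 1, 2, 3, 4, 5, 6, 7, 8, 9, 10}; common: {3, 9}.
Collecting: common zeros = {(10, 3), (10, 9)}, so the count is 2.
Comparison with the Bézout bound: 2 ≤ 2 = deg(f)·deg(g), as expected for curves with no common component (the bound is attained).


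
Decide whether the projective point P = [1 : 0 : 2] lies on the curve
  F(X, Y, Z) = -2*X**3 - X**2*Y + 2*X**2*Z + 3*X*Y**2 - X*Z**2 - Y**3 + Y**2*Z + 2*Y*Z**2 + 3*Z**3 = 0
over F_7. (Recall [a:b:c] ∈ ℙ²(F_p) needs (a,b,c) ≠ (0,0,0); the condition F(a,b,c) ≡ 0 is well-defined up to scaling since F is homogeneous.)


F(1,0,2) ≡ 1 (mod 7); P is NOT on the curve.

Evaluate F(1, 0, 2) term-by-term (mod 7).
  -2*X**3 ↦ -2·1·1·1 = -2
  -X**2*Y ↦ -1·1·0·1 = 0
  2*X**2*Z ↦ 2·1·1·2 = 4
  3*X*Y**2 ↦ 3·1·0·1 = 0
  -X*Z**2 ↦ -1·1·1·4 = -4
  -Y**3 ↦ -1·1·0·1 = 0
  Y**2*Z ↦ 1·1·0·2 = 0
  2*Y*Z**2 ↦ 2·1·0·4 = 0
  3*Z**3 ↦ 3·1·1·8 = 24
Sum: F(1, 0, 2) = (-2) + (0) + (4) + (0) + (-4) + (0) + (0) + (0) + (24) = 22.
Reducing mod 7: 22 ≡ 1 (mod 7).
Since F(a, b, c) ≡ 1 ≠ 0 (mod 7), P does NOT lie on the curve.


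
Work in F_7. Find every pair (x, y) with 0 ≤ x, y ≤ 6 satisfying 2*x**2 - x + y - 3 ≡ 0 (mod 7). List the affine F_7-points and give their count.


Affine F_7-points: {(0, 3), (1, 2), (2, 4), (3, 2), (4, 3), (5, 0), (6, 0)}; count = 7.

For each of the 49 pairs (x, y) ∈ F_7², evaluate f(x, y) mod 7. Record the zeros.
  x = 0: [0↦4, 1↦5, 2↦6, 3↦0, 4↦1, 5↦2, 6↦3]  zeros at y ∈ {3}
  x = 1: [0↦5, 1↦6, 2↦0, 3↦1, 4↦2, 5↦3, 6↦4]  zeros at y ∈ {2}
  x = 2: [0↦3, 1↦4, 2↦5, 3↦6, 4↦0, 5↦1, 6↦2]  zeros at y ∈ {4}
  x = 3: [0↦5, 1↦6, 2↦0, 3↦1, 4↦2, 5↦3, 6↦4]  zeros at y ∈ {2}
  x = 4: [0↦4, 1↦5, 2↦6, 3↦0, 4↦1, 5↦2, 6↦3]  zeros at y ∈ {3}
  x = 5: [0↦0, 1↦1, 2↦2, 3↦3, 4↦4, 5↦5, 6↦6]  zeros at y ∈ {0}
  x = 6: [0↦0, 1↦1, 2↦2, 3↦3, 4↦4, 5↦5, 6↦6]  zeros at y ∈ {0}
Collecting zeros: affine points = {(0, 3), (1, 2), (2, 4), (3, 2), (4, 3), (5, 0), (6, 0)}.
Total count |C(F_7)_aff| = 7.


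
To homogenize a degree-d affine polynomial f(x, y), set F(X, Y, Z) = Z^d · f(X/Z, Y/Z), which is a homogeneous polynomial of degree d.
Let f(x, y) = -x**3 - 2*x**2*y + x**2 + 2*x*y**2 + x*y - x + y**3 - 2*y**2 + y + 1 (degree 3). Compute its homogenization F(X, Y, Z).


F(X, Y, Z) = -X**3 - 2*X**2*Y + X**2*Z + 2*X*Y**2 + X*Y*Z - X*Z**2 + Y**3 - 2*Y**2*Z + Y*Z**2 + Z**3

deg(f) = 3.
Substitute x = X/Z, y = Y/Z into f, then multiply by Z^3.
  monomial -1·x^3·y^0 ↦ -1·X^3·Y^0·Z^0.
  monomial -2·x^2·y^1 ↦ -2·X^2·Y^1·Z^0.
  monomial 1·x^2·y^0 ↦ 1·X^2·Y^0·Z^1.
  monomial 2·x^1·y^2 ↦ 2·X^1·Y^2·Z^0.
  monomial 1·x^1·y^1 ↦ 1·X^1·Y^1·Z^1.
  monomial -1·x^1·y^0 ↦ -1·X^1·Y^0·Z^2.
  monomial 1·x^0·y^3 ↦ 1·X^0·Y^3·Z^0.
  monomial -2·x^0·y^2 ↦ -2·X^0·Y^2·Z^1.
  monomial 1·x^0·y^1 ↦ 1·X^0·Y^1·Z^2.
  monomial 1·x^0·y^0 ↦ 1·X^0·Y^0·Z^3.
Collecting: F(X, Y, Z) = -X**3 - 2*X**2*Y + X**2*Z + 2*X*Y**2 + X*Y*Z - X*Z**2 + Y**3 - 2*Y**2*Z + Y*Z**2 + Z**3.


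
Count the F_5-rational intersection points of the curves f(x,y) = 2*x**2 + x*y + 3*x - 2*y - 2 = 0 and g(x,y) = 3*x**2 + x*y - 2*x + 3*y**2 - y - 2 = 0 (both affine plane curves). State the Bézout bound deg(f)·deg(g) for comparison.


Common zeros: ∅; count = 0; Bézout bound = 4.

deg(f) = 2, deg(g) = 2, so Bézout bound = 4.
Scan x ∈ F_5. For each x, list the y ∈ F_5 with f(x, y) ≡ 0 and those with g(x, y) ≡ 0 (mod 5); the common zeros in that column are the intersection.
  x = 0: f ≡ 0 at y ∈ {4}; g ≡ 0 at y ∈ {1}; common: ∅.
  x = 1: f ≡ 0 at y ∈ {3}; g ≡ 0 at y ∈ ∅; common: ∅.
  x = 2: f ≡ 0 at y ∈ ∅; g ≡ 0 at y ∈ {1, 2}; common: ∅.
  x = 3: f ≡ 0 at y ∈ {0}; g ≡ 0 at y ∈ {2, 4}; common: ∅.
  x = 4: f ≡ 0 at y ∈ {4}; g ≡ 0 at y ∈ ∅; common: ∅.
Collecting: common zeros = ∅, so the count is 0.
Comparison with the Bézout bound: 0 ≤ 4 = deg(f)·deg(g), as expected for curves with no common component (the affine F_5-count falls short of the bound because intersections may lie at infinity, over extension fields, or carry multiplicity).


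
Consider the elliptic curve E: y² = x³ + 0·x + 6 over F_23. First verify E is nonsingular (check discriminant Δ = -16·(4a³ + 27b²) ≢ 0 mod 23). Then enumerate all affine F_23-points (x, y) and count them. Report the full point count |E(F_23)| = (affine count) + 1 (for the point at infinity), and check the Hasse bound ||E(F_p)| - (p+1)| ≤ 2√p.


Affine points = {(0, 11), (0, 12), (4, 1), (4, 22), (5, 4), (5, 19), (7, 2), (7, 21), (8, 9), (8, 14), (11, 7), (11, 16), (12, 3), (12, 20), (13, 8), (13, 15), (14, 6), (14, 17), (15, 0), (16, 10), (16, 13), (20, 5), (20, 18)}; affine count = 23; |E(F_23)| = 24.

Discriminant check: Δ ∝ 4a³ + 27b² = 4·0³ + 27·6² = 4·0 + 27·36 ≡ 6 (mod 23). Nonzero ⇒ E is nonsingular.
For each x ∈ F_23, compute rhs = x³ + 0·x + 6 mod 23, then count y ∈ F_23 with y² ≡ rhs.
  x = 0: rhs = 6, matching y values: 11, 12 (2 points).
  x = 1: rhs = 7, matching y values: none (0 points).
  x = 2: rhs = 14, matching y values: none (0 points).
  x = 3: rhs = 10, matching y values: none (0 points).
  x = 4: rhs = 1, matching y values: 1, 22 (2 points).
  x = 5: rhs = 16, matching y values: 4, 19 (2 points).
  x = 6: rhs = 15, matching y values: none (0 points).
  x = 7: rhs = 4, matching y values: 2, 21 (2 points).
  x = 8: rhs = 12, matching y values: 9, 14 (2 points).
  x = 9: rhs = 22, matching y values: none (0 points).
  x = 10: rhs = 17, matching y values: none (0 points).
  x = 11: rhs = 3, matching y values: 7, 16 (2 points).
  x = 12: rhs = 9, matching y values: 3, 20 (2 points).
  x = 13: rhs = 18, matching y values: 8, 15 (2 points).
  x = 14: rhs = 13, matching y values: 6, 17 (2 points).
  x = 15: rhs = 0, matching y values: 0 (1 points).
  x = 16: rhs = 8, matching y values: 10, 13 (2 points).
  x = 17: rhs = 20, matching y values: none (0 points).
  x = 18: rhs = 19, matching y values: none (0 points).
  x = 19: rhs = 11, matching y values: none (0 points).
  x = 20: rhs = 2, matching y values: 5, 18 (2 points).
  x = 21: rhs = 21, matching y values: none (0 points).
  x = 22: rhs = 5, matching y values: none (0 points).
Total affine count: 23.
Full point count |E(F_23)| = 23 + 1 = 24.
Hasse bound: |24 − (23+1)| = |0| = 0 ≤ 2√23 ≈ 9.5917 ✓.


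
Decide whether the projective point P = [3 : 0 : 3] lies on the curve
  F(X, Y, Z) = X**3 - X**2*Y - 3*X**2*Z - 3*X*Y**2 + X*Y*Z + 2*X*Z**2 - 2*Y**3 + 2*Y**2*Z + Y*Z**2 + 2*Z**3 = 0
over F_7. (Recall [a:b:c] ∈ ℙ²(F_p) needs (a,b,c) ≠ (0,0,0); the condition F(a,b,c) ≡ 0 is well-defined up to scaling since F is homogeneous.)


F(3,0,3) ≡ 5 (mod 7); P is NOT on the curve.

Evaluate F(3, 0, 3) term-by-term (mod 7).
  X**3 ↦ 1·27·1·1 = 27
  -X**2*Y ↦ -1·9·0·1 = 0
  -3*X**2*Z ↦ -3·9·1·3 = -81
  -3*X*Y**2 ↦ -3·3·0·1 = 0
  X*Y*Z ↦ 1·3·0·3 = 0
  2*X*Z**2 ↦ 2·3·1·9 = 54
  -2*Y**3 ↦ -2·1·0·1 = 0
  2*Y**2*Z ↦ 2·1·0·3 = 0
  Y*Z**2 ↦ 1·1·0·9 = 0
  2*Z**3 ↦ 2·1·1·27 = 54
Sum: F(3, 0, 3) = (27) + (0) + (-81) + (0) + (0) + (54) + (0) + (0) + (0) + (54) = 54.
Reducing mod 7: 54 ≡ 5 (mod 7).
Since F(a, b, c) ≡ 5 ≠ 0 (mod 7), P does NOT lie on the curve.


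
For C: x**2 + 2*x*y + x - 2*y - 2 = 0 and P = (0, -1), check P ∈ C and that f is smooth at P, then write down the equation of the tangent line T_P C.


Tangent line at P: -x - 2*y - 2 = 0.

Step 1: f(0, -1) = 0, so P lies on C.
Step 2: partial derivatives
  f_x(x, y) = 2*x + 2*y + 1, f_y(x, y) = 2*x - 2.
  f_x(P) = -1, f_y(P) = -2 (gradient nonzero, so P is smooth).
Step 3: tangent line at P: -1·(x − 0) + -2·(y − -1) = 0.
Expanding: -x - 2*y - 2 = 0.


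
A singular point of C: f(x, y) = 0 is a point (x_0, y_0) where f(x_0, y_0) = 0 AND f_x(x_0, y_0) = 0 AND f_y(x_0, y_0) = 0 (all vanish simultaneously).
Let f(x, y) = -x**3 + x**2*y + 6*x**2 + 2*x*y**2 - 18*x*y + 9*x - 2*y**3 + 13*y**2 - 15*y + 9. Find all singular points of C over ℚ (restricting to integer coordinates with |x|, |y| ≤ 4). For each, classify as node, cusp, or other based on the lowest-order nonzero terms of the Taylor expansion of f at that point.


Singular points: {(3, 3)}; classification: cusp.

Compute partial derivatives:
  f_x = -3*x**2 + 2*x*y + 12*x + 2*y**2 - 18*y + 9.
  f_y = x**2 + 4*x*y - 18*x - 6*y**2 + 26*y - 15.
Scan x_0 ∈ {−4, ..., 4}. For each x_0, f_y(x_0, y) is a polynomial in y; find its integer roots y ∈ {−4, ..., 4}, then test f_x and f at those candidates.
  x = -4: f_y(-4, y) = -6*y**2 + 10*y + 73; no integer root y with |y| ≤ 4.
  x = -3: f_y(-3, y) = -6*y**2 + 14*y + 48; no integer root y with |y| ≤ 4.
  x = -2: f_y(-2, y) = -6*y**2 + 18*y + 25; no integer root y with |y| ≤ 4.
  x = -1: f_y(-1, y) = -6*y**2 + 22*y + 4; no integer root y with |y| ≤ 4.
  x = 0: f_y(0, y) = -6*y**2 + 26*y - 15; no integer root y with |y| ≤ 4.
  x = 1: f_y(1, y) = -6*y**2 + 30*y - 32; no integer root y with |y| ≤ 4.
  x = 2: f_y(2, y) = -6*y**2 + 34*y - 47; no integer root y with |y| ≤ 4.
  x = 3: f_y(3, y) = -6*y**2 + 38*y - 60; vanishes at y ∈ {3}. (3, 3): f_x = 0, f = 0 — SINGULAR.
  x = 4: f_y(4, y) = -6*y**2 + 42*y - 71; no integer root y with |y| ≤ 4.
Only singular point on the grid: (3, 3).
Classify: substitute x = 3 + u, y = 3 + v and expand: f = -u**3 + u**2*v + 2*u*v**2 - 2*v**3 + v**2.
No constant or linear terms (consistent with a singular point). Quadratic part: v**2. Cubic part: -u**3 + u**2*v + 2*u*v**2 - 2*v**3.
The quadratic part v**2 is a perfect square, so there is a single (double) tangent line v = 0, i.e. y = 3. Restricting the cubic part to that line (v = 0) leaves -u**3 ≠ 0, so f is not divisible by v and the branch is v² ≈ u**3 to lowest order — this is a cusp.
Classification: cusp.


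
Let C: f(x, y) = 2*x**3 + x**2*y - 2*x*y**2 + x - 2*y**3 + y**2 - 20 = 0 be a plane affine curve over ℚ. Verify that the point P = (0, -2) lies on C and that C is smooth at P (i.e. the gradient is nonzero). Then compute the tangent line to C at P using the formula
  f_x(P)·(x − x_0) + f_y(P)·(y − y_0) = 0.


Tangent line at P: -7*x - 28*y - 56 = 0.

Step 1: f(0, -2) = 0, so P lies on C.
Step 2: partial derivatives
  f_x(x, y) = 6*x**2 + 2*x*y - 2*y**2 + 1, f_y(x, y) = x**2 - 4*x*y - 6*y**2 + 2*y.
  f_x(P) = -7, f_y(P) = -28 (gradient nonzero, so P is smooth).
Step 3: tangent line at P: -7·(x − 0) + -28·(y − -2) = 0.
Expanding: -7*x - 28*y - 56 = 0.


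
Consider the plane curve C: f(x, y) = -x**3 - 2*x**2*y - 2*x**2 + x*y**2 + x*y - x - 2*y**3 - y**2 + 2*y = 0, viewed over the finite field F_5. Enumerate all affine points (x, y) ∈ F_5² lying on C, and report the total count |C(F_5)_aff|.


Affine F_5-points: {(0, 0), (1, 1), (1, 3), (2, 3), (4, 0), (4, 1), (4, 3)}; count = 7.

For each of the 25 pairs (x, y) ∈ F_5², evaluate f(x, y) mod 5. Record the zeros.
  x = 0: [0↦0, 1↦4, 2↦4, 3↦3, 4↦4]  zeros at y ∈ {0}
  x = 1: [0↦1, 1↦0, 2↦2, 3↦0, 4↦2]  zeros at y ∈ {1, 3}
  x = 2: [0↦2, 1↦2, 2↦2, 3↦0, 4↦4]  zeros at y ∈ {3}
  x = 3: [0↦2, 1↦4, 2↦3, 3↦2, 4↦4]  zeros at y ∈ ∅
  x = 4: [0↦0, 1↦0, 2↦4, 3↦0, 4↦1]  zeros at y ∈ {0, 1, 3}
Collecting zeros: affine points = {(0, 0), (1, 1), (1, 3), (2, 3), (4, 0), (4, 1), (4, 3)}.
Total count |C(F_5)_aff| = 7.


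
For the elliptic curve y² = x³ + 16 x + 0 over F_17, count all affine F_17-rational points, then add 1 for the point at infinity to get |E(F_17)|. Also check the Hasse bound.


Affine points = {(0, 0), (1, 0), (4, 3), (4, 14), (5, 1), (5, 16), (7, 8), (7, 9), (10, 2), (10, 15), (12, 4), (12, 13), (13, 5), (13, 12), (16, 0)}; affine count = 15; |E(F_17)| = 16.

Discriminant check: Δ ∝ 4a³ + 27b² = 4·16³ + 27·0² = 4·4096 + 27·0 ≡ 13 (mod 17). Nonzero ⇒ E is nonsingular.
For each x ∈ F_17, compute rhs = x³ + 16·x + 0 mod 17, then count y ∈ F_17 with y² ≡ rhs.
  x = 0: rhs = 0, matching y values: 0 (1 points).
  x = 1: rhs = 0, matching y values: 0 (1 points).
  x = 2: rhs = 6, matching y values: none (0 points).
  x = 3: rhs = 7, matching y values: none (0 points).
  x = 4: rhs = 9, matching y values: 3, 14 (2 points).
  x = 5: rhs = 1, matching y values: 1, 16 (2 points).
  x = 6: rhs = 6, matching y values: none (0 points).
  x = 7: rhs = 13, matching y values: 8, 9 (2 points).
  x = 8: rhs = 11, matching y values: none (0 points).
  x = 9: rhs = 6, matching y values: none (0 points).
  x = 10: rhs = 4, matching y values: 2, 15 (2 points).
  x = 11: rhs = 11, matching y values: none (0 points).
  x = 12: rhs = 16, matching y values: 4, 13 (2 points).
  x = 13: rhs = 8, matching y values: 5, 12 (2 points).
  x = 14: rhs = 10, matching y values: none (0 points).
  x = 15: rhs = 11, matching y values: none (0 points).
  x = 16: rhs = 0, matching y values: 0 (1 points).
Total affine count: 15.
Full point count |E(F_17)| = 15 + 1 = 16.
Hasse bound: |16 − (17+1)| = |-2| = 2 ≤ 2√17 ≈ 8.2462 ✓.


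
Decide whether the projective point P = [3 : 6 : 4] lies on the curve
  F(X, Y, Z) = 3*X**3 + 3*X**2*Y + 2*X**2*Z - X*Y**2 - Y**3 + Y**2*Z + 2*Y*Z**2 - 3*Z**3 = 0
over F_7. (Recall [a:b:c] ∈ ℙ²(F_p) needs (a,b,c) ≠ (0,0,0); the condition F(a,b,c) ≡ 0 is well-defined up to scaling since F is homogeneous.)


F(3,6,4) ≡ 2 (mod 7); P is NOT on the curve.

Evaluate F(3, 6, 4) term-by-term (mod 7).
  3*X**3 ↦ 3·27·1·1 = 81
  3*X**2*Y ↦ 3·9·6·1 = 162
  2*X**2*Z ↦ 2·9·1·4 = 72
  -X*Y**2 ↦ -1·3·36·1 = -108
  -Y**3 ↦ -1·1·216·1 = -216
  Y**2*Z ↦ 1·1·36·4 = 144
  2*Y*Z**2 ↦ 2·1·6·16 = 192
  -3*Z**3 ↦ -3·1·1·64 = -192
Sum: F(3, 6, 4) = (81) + (162) + (72) + (-108) + (-216) + (144) + (192) + (-192) = 135.
Reducing mod 7: 135 ≡ 2 (mod 7).
Since F(a, b, c) ≡ 2 ≠ 0 (mod 7), P does NOT lie on the curve.


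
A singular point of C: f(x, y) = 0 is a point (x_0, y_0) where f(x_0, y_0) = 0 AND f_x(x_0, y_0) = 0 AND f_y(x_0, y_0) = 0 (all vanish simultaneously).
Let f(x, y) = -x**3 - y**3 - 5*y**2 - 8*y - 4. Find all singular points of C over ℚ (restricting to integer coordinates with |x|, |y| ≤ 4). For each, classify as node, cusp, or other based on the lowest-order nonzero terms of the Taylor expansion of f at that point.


Singular points: {(0, -2)}; classification: cusp.

Compute partial derivatives:
  f_x = -3*x**2.
  f_y = -3*y**2 - 10*y - 8.
Scan x_0 ∈ {−4, ..., 4}. For each x_0, f_y(x_0, y) is a polynomial in y; find its integer roots y ∈ {−4, ..., 4}, then test f_x and f at those candidates.
  x = -4: f_y(-4, y) = -3*y**2 - 10*y - 8; vanishes at y ∈ {-2}. (-4, -2): f_x = -48 ≠ 0.
  x = -3: f_y(-3, y) = -3*y**2 - 10*y - 8; vanishes at y ∈ {-2}. (-3, -2): f_x = -27 ≠ 0.
  x = -2: f_y(-2, y) = -3*y**2 - 10*y - 8; vanishes at y ∈ {-2}. (-2, -2): f_x = -12 ≠ 0.
  x = -1: f_y(-1, y) = -3*y**2 - 10*y - 8; vanishes at y ∈ {-2}. (-1, -2): f_x = -3 ≠ 0.
  x = 0: f_y(0, y) = -3*y**2 - 10*y - 8; vanishes at y ∈ {-2}. (0, -2): f_x = 0, f = 0 — SINGULAR.
  x = 1: f_y(1, y) = -3*y**2 - 10*y - 8; vanishes at y ∈ {-2}. (1, -2): f_x = -3 ≠ 0.
  x = 2: f_y(2, y) = -3*y**2 - 10*y - 8; vanishes at y ∈ {-2}. (2, -2): f_x = -12 ≠ 0.
  x = 3: f_y(3, y) = -3*y**2 - 10*y - 8; vanishes at y ∈ {-2}. (3, -2): f_x = -27 ≠ 0.
  x = 4: f_y(4, y) = -3*y**2 - 10*y - 8; vanishes at y ∈ {-2}. (4, -2): f_x = -48 ≠ 0.
Only singular point on the grid: (0, -2).
Classify: substitute x = 0 + u, y = -2 + v and expand: f = -u**3 - v**3 + v**2.
No constant or linear terms (consistent with a singular point). Quadratic part: v**2. Cubic part: -u**3 - v**3.
The quadratic part v**2 is a perfect square, so there is a single (double) tangent line v = 0, i.e. y = -2. Restricting the cubic part to that line (v = 0) leaves -u**3 ≠ 0, so f is not divisible by v and the branch is v² ≈ u**3 to lowest order — this is a cusp.
Classification: cusp.


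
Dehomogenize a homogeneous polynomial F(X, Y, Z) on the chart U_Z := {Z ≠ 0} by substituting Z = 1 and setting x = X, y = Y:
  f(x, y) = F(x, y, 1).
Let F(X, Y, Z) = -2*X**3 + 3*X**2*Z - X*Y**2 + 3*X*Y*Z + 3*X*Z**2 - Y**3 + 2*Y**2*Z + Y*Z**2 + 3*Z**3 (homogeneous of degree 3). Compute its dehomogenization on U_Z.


f(x, y) = -2*x**3 + 3*x**2 - x*y**2 + 3*x*y + 3*x - y**3 + 2*y**2 + y + 3

On U_Z we set Z = 1. Each monomial c·X^i·Y^j·Z^k in F becomes c·x^i·y^j·1^k = c·x^i·y^j.
Substituting Z = 1: F(X, Y, 1) = -2*x**3 + 3*x**2 - x*y**2 + 3*x*y + 3*x - y**3 + 2*y**2 + y + 3.
Note: deg(f) ≤ deg(F) = 3; strict inequality happens when F is divisible by Z (lost terms).


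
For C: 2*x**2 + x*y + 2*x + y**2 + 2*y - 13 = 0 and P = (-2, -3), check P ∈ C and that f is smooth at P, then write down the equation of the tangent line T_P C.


Tangent line at P: -9*x - 6*y - 36 = 0.

Step 1: f(-2, -3) = 0, so P lies on C.
Step 2: partial derivatives
  f_x(x, y) = 4*x + y + 2, f_y(x, y) = x + 2*y + 2.
  f_x(P) = -9, f_y(P) = -6 (gradient nonzero, so P is smooth).
Step 3: tangent line at P: -9·(x − -2) + -6·(y − -3) = 0.
Expanding: -9*x - 6*y - 36 = 0.


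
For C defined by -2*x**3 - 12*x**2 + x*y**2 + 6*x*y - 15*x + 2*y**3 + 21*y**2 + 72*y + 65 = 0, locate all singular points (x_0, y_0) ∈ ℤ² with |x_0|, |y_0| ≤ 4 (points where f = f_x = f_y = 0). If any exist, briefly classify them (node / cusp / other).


Singular points: {(-2, -3)}; classification: cusp.

Compute partial derivatives:
  f_x = -6*x**2 - 24*x + y**2 + 6*y - 15.
  f_y = 2*x*y + 6*x + 6*y**2 + 42*y + 72.
Scan x_0 ∈ {−4, ..., 4}. For each x_0, f_y(x_0, y) is a polynomial in y; find its integer roots y ∈ {−4, ..., 4}, then test f_x and f at those candidates.
  x = -4: f_y(-4, y) = 6*y**2 + 34*y + 48; vanishes at y ∈ {-3}. (-4, -3): f_x = -24 ≠ 0.
  x = -3: f_y(-3, y) = 6*y**2 + 36*y + 54; vanishes at y ∈ {-3}. (-3, -3): f_x = -6 ≠ 0.
  x = -2: f_y(-2, y) = 6*y**2 + 38*y + 60; vanishes at y ∈ {-3}. (-2, -3): f_x = 0, f = 0 — SINGULAR.
  x = -1: f_y(-1, y) = 6*y**2 + 40*y + 66; vanishes at y ∈ {-3}. (-1, -3): f_x = -6 ≠ 0.
  x = 0: f_y(0, y) = 6*y**2 + 42*y + 72; vanishes at y ∈ {-4, -3}. (0, -4): f_x = -23 ≠ 0; (0, -3): f_x = -24 ≠ 0.
  x = 1: f_y(1, y) = 6*y**2 + 44*y + 78; vanishes at y ∈ {-3}. (1, -3): f_x = -54 ≠ 0.
  x = 2: f_y(2, y) = 6*y**2 + 46*y + 84; vanishes at y ∈ {-3}. (2, -3): f_x = -96 ≠ 0.
  x = 3: f_y(3, y) = 6*y**2 + 48*y + 90; vanishes at y ∈ {-3}. (3, -3): f_x = -150 ≠ 0.
  x = 4: f_y(4, y) = 6*y**2 + 50*y + 96; vanishes at y ∈ {-3}. (4, -3): f_x = -216 ≠ 0.
Only singular point on the grid: (-2, -3).
Classify: substitute x = -2 + u, y = -3 + v and expand: f = -2*u**3 + u*v**2 + 2*v**3 + v**2.
No constant or linear terms (consistent with a singular point). Quadratic part: v**2. Cubic part: -2*u**3 + u*v**2 + 2*v**3.
The quadratic part v**2 is a perfect square, so there is a single (double) tangent line v = 0, i.e. y = -3. Restricting the cubic part to that line (v = 0) leaves -2*u**3 ≠ 0, so f is not divisible by v and the branch is v² ≈ 2*u**3 to lowest order — this is a cusp.
Classification: cusp.


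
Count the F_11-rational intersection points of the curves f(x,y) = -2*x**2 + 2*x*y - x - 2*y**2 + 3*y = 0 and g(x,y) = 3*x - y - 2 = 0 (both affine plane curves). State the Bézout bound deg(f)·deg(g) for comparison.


Common zeros: {(1, 1)}; count = 1; Bézout bound = 2.

deg(f) = 2, deg(g) = 1, so Bézout bound = 2.
Scan x ∈ F_11. For each x, list the y ∈ F_11 with f(x, y) ≡ 0 and those with g(x, y) ≡ 0 (mod 11); the common zeros in that column are the intersection.
  x = 0: f ≡ 0 at y ∈ {0, 7}; g ≡ 0 at y ∈ {9}; common: ∅.
  x = 1: f ≡ 0 at y ∈ {1, 7}; g ≡ 0 at y ∈ {1}; common: {1}.
  x = 2: f ≡ 0 at y ∈ ∅; g ≡ 0 at y ∈ {4}; common: ∅.
  x = 3: f ≡ 0 at y ∈ {2, 8}; g ≡ 0 at y ∈ {7}; common: ∅.
  x = 4: f ≡ 0 at y ∈ {2, 9}; g ≡ 0 at y ∈ {10}; common: ∅.
  x = 5: f ≡ 0 at y ∈ {0, 1}; g ≡ 0 at y ∈ {2}; common: ∅.
  x = 6: f ≡ 0 at y ∈ ∅; g ≡ 0 at y ∈ {5}; common: ∅.
  x = 7: f ≡ 0 at y ∈ ∅; g ≡ 0 at y ∈ {8}; common: ∅.
  x = 8: f ≡ 0 at y ∈ ∅; g ≡ 0 at y ∈ {0}; common: ∅.
  x = 9: f ≡ 0 at y ∈ ∅; g ≡ 0 at y ∈ {3}; common: ∅.
  x = 10: f ≡ 0 at y ∈ {8, 9}; g ≡ 0 at y ∈ {6}; common: ∅.
Collecting: common zeros = {(1, 1)}, so the count is 1.
Comparison with the Bézout bound: 1 ≤ 2 = deg(f)·deg(g), as expected for curves with no common component (the affine F_11-count falls short of the bound because intersections may lie at infinity, over extension fields, or carry multiplicity).


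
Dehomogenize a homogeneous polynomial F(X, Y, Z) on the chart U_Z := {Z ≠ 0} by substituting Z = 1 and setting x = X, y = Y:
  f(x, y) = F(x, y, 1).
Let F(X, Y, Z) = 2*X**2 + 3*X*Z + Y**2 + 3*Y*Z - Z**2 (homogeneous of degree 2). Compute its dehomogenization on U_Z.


f(x, y) = 2*x**2 + 3*x + y**2 + 3*y - 1

On U_Z we set Z = 1. Each monomial c·X^i·Y^j·Z^k in F becomes c·x^i·y^j·1^k = c·x^i·y^j.
Substituting Z = 1: F(X, Y, 1) = 2*x**2 + 3*x + y**2 + 3*y - 1.
Note: deg(f) ≤ deg(F) = 2; strict inequality happens when F is divisible by Z (lost terms).


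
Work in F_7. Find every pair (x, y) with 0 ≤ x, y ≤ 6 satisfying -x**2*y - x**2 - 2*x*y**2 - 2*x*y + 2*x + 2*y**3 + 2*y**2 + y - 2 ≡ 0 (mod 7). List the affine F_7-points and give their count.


Affine F_7-points: {(1, 4), (3, 1), (4, 4), (5, 6), (6, 3)}; count = 5.

For each of the 49 pairs (x, y) ∈ F_7², evaluate f(x, y) mod 7. Record the zeros.
  x = 0: [0↦5, 1↦3, 2↦3, 3↦3, 4↦1, 5↦2, 6↦4]  zeros at y ∈ ∅
  x = 1: [0↦6, 1↦6, 2↦4, 3↦5, 4↦0, 5↦1, 6↦6]  zeros at y ∈ {4}
  x = 2: [0↦5, 1↦5, 2↦6, 3↦6, 4↦3, 5↦2, 6↦1]  zeros at y ∈ ∅
  x = 3: [0↦2, 1↦0, 2↦2, 3↦6, 4↦3, 5↦5, 6↦3]  zeros at y ∈ {1}
  x = 4: [0↦4, 1↦5, 2↦6, 3↦5, 4↦0, 5↦3, 6↦5]  zeros at y ∈ {4}
  x = 5: [0↦4, 1↦6, 2↦4, 3↦3, 4↦1, 5↦3, 6↦0]  zeros at y ∈ {6}
  x = 6: [0↦2, 1↦3, 2↦3, 3↦0, 4↦6, 5↦5, 6↦2]  zeros at y ∈ {3}
Collecting zeros: affine points = {(1, 4), (3, 1), (4, 4), (5, 6), (6, 3)}.
Total count |C(F_7)_aff| = 5.


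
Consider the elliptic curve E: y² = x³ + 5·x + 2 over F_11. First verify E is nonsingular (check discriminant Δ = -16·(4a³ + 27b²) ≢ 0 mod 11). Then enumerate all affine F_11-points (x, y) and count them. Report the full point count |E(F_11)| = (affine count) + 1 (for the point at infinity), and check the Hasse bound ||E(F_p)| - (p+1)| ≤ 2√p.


Affine points = {(2, 3), (2, 8), (3, 0), (4, 3), (4, 8), (5, 3), (5, 8), (8, 2), (8, 9)}; affine count = 9; |E(F_11)| = 10.

Discriminant check: Δ ∝ 4a³ + 27b² = 4·5³ + 27·2² = 4·125 + 27·4 ≡ 3 (mod 11). Nonzero ⇒ E is nonsingular.
For each x ∈ F_11, compute rhs = x³ + 5·x + 2 mod 11, then count y ∈ F_11 with y² ≡ rhs.
  x = 0: rhs = 2, matching y values: none (0 points).
  x = 1: rhs = 8, matching y values: none (0 points).
  x = 2: rhs = 9, matching y values: 3, 8 (2 points).
  x = 3: rhs = 0, matching y values: 0 (1 points).
  x = 4: rhs = 9, matching y values: 3, 8 (2 points).
  x = 5: rhs = 9, matching y values: 3, 8 (2 points).
  x = 6: rhs = 6, matching y values: none (0 points).
  x = 7: rhs = 6, matching y values: none (0 points).
  x = 8: rhs = 4, matching y values: 2, 9 (2 points).
  x = 9: rhs = 6, matching y values: none (0 points).
  x = 10: rhs = 7, matching y values: none (0 points).
Total affine count: 9.
Full point count |E(F_11)| = 9 + 1 = 10.
Hasse bound: |10 − (11+1)| = |-2| = 2 ≤ 2√11 ≈ 6.6332 ✓.


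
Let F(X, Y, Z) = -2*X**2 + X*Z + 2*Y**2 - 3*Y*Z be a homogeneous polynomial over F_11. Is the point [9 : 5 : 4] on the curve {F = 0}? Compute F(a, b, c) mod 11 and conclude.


F(9,5,4) ≡ 7 (mod 11); P is NOT on the curve.

Evaluate F(9, 5, 4) term-by-term (mod 11).
  -2*X**2 ↦ -2·81·1·1 = -162
  X*Z ↦ 1·9·1·4 = 36
  2*Y**2 ↦ 2·1·25·1 = 50
  -3*Y*Z ↦ -3·1·5·4 = -60
Sum: F(9, 5, 4) = (-162) + (36) + (50) + (-60) = -136.
Reducing mod 11: -136 ≡ 7 (mod 11).
Since F(a, b, c) ≡ 7 ≠ 0 (mod 11), P does NOT lie on the curve.


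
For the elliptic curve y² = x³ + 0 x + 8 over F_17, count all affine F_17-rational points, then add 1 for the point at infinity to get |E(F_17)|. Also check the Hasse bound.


Affine points = {(0, 5), (0, 12), (1, 3), (1, 14), (2, 4), (2, 13), (3, 1), (3, 16), (4, 2), (4, 15), (11, 8), (11, 9), (12, 6), (12, 11), (14, 7), (14, 10), (15, 0)}; affine count = 17; |E(F_17)| = 18.

Discriminant check: Δ ∝ 4a³ + 27b² = 4·0³ + 27·8² = 4·0 + 27·64 ≡ 11 (mod 17). Nonzero ⇒ E is nonsingular.
For each x ∈ F_17, compute rhs = x³ + 0·x + 8 mod 17, then count y ∈ F_17 with y² ≡ rhs.
  x = 0: rhs = 8, matching y values: 5, 12 (2 points).
  x = 1: rhs = 9, matching y values: 3, 14 (2 points).
  x = 2: rhs = 16, matching y values: 4, 13 (2 points).
  x = 3: rhs = 1, matching y values: 1, 16 (2 points).
  x = 4: rhs = 4, matching y values: 2, 15 (2 points).
  x = 5: rhs = 14, matching y values: none (0 points).
  x = 6: rhs = 3, matching y values: none (0 points).
  x = 7: rhs = 11, matching y values: none (0 points).
  x = 8: rhs = 10, matching y values: none (0 points).
  x = 9: rhs = 6, matching y values: none (0 points).
  x = 10: rhs = 5, matching y values: none (0 points).
  x = 11: rhs = 13, matching y values: 8, 9 (2 points).
  x = 12: rhs = 2, matching y values: 6, 11 (2 points).
  x = 13: rhs = 12, matching y values: none (0 points).
  x = 14: rhs = 15, matching y values: 7, 10 (2 points).
  x = 15: rhs = 0, matching y values: 0 (1 points).
  x = 16: rhs = 7, matching y values: none (0 points).
Total affine count: 17.
Full point count |E(F_17)| = 17 + 1 = 18.
Hasse bound: |18 − (17+1)| = |0| = 0 ≤ 2√17 ≈ 8.2462 ✓.


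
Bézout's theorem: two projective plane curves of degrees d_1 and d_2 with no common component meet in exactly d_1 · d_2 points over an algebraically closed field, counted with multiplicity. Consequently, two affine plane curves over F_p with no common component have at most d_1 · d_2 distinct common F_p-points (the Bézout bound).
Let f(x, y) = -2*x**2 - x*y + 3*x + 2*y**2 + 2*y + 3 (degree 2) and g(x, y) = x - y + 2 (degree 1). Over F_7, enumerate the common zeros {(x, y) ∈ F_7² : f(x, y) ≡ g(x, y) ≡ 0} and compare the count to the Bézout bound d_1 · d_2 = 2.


Common zeros: ∅; count = 0; Bézout bound = 2.

deg(f) = 2, deg(g) = 1, so Bézout bound = 2.
Scan x ∈ F_7. For each x, list the y ∈ F_7 with f(x, y) ≡ 0 and those with g(x, y) ≡ 0 (mod 7); the common zeros in that column are the intersection.
  x = 0: f ≡ 0 at y ∈ {1, 5}; g ≡ 0 at y ∈ {2}; common: ∅.
  x = 1: f ≡ 0 at y ∈ {1, 2}; g ≡ 0 at y ∈ {3}; common: ∅.
  x = 2: f ≡ 0 at y ∈ ∅; g ≡ 0 at y ∈ {4}; common: ∅.
  x = 3: f ≡ 0 at y ∈ {2}; g ≡ 0 at y ∈ {5}; common: ∅.
  x = 4: f ≡ 0 at y ∈ {4}; g ≡ 0 at y ∈ {6}; common: ∅.
  x = 5: f ≡ 0 at y ∈ ∅; g ≡ 0 at y ∈ {0}; common: ∅.
  x = 6: f ≡ 0 at y ∈ {4, 5}; g ≡ 0 at y ∈ {1}; common: ∅.
Collecting: common zeros = ∅, so the count is 0.
Comparison with the Bézout bound: 0 ≤ 2 = deg(f)·deg(g), as expected for curves with no common component (the affine F_7-count falls short of the bound because intersections may lie at infinity, over extension fields, or carry multiplicity).


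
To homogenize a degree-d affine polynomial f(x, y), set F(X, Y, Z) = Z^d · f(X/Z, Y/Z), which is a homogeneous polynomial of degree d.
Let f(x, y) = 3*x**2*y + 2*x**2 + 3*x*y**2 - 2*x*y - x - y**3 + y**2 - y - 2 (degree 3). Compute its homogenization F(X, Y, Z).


F(X, Y, Z) = 3*X**2*Y + 2*X**2*Z + 3*X*Y**2 - 2*X*Y*Z - X*Z**2 - Y**3 + Y**2*Z - Y*Z**2 - 2*Z**3

deg(f) = 3.
Substitute x = X/Z, y = Y/Z into f, then multiply by Z^3.
  monomial 3·x^2·y^1 ↦ 3·X^2·Y^1·Z^0.
  monomial 2·x^2·y^0 ↦ 2·X^2·Y^0·Z^1.
  monomial 3·x^1·y^2 ↦ 3·X^1·Y^2·Z^0.
  monomial -2·x^1·y^1 ↦ -2·X^1·Y^1·Z^1.
  monomial -1·x^1·y^0 ↦ -1·X^1·Y^0·Z^2.
  monomial -1·x^0·y^3 ↦ -1·X^0·Y^3·Z^0.
  monomial 1·x^0·y^2 ↦ 1·X^0·Y^2·Z^1.
  monomial -1·x^0·y^1 ↦ -1·X^0·Y^1·Z^2.
  monomial -2·x^0·y^0 ↦ -2·X^0·Y^0·Z^3.
Collecting: F(X, Y, Z) = 3*X**2*Y + 2*X**2*Z + 3*X*Y**2 - 2*X*Y*Z - X*Z**2 - Y**3 + Y**2*Z - Y*Z**2 - 2*Z**3.


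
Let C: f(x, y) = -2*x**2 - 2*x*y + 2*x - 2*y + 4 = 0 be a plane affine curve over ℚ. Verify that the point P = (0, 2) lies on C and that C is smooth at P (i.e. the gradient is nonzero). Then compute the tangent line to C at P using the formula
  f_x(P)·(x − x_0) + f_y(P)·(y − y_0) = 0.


Tangent line at P: -2*x - 2*y + 4 = 0.

Step 1: f(0, 2) = 0, so P lies on C.
Step 2: partial derivatives
  f_x(x, y) = -4*x - 2*y + 2, f_y(x, y) = -2*x - 2.
  f_x(P) = -2, f_y(P) = -2 (gradient nonzero, so P is smooth).
Step 3: tangent line at P: -2·(x − 0) + -2·(y − 2) = 0.
Expanding: -2*x - 2*y + 4 = 0.


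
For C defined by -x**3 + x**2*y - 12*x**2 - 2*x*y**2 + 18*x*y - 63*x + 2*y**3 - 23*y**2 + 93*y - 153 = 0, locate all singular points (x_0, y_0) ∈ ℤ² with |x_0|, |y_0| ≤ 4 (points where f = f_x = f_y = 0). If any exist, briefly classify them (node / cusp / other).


Singular points: {(-3, 3)}; classification: cusp.

Compute partial derivatives:
  f_x = -3*x**2 + 2*x*y - 24*x - 2*y**2 + 18*y - 63.
  f_y = x**2 - 4*x*y + 18*x + 6*y**2 - 46*y + 93.
Scan x_0 ∈ {−4, ..., 4}. For each x_0, f_y(x_0, y) is a polynomial in y; find its integer roots y ∈ {−4, ..., 4}, then test f_x and f at those candidates.
  x = -4: f_y(-4, y) = 6*y**2 - 30*y + 37; no integer root y with |y| ≤ 4.
  x = -3: f_y(-3, y) = 6*y**2 - 34*y + 48; vanishes at y ∈ {3}. (-3, 3): f_x = 0, f = 0 — SINGULAR.
  x = -2: f_y(-2, y) = 6*y**2 - 38*y + 61; no integer root y with |y| ≤ 4.
  x = -1: f_y(-1, y) = 6*y**2 - 42*y + 76; no integer root y with |y| ≤ 4.
  x = 0: f_y(0, y) = 6*y**2 - 46*y + 93; no integer root y with |y| ≤ 4.
  x = 1: f_y(1, y) = 6*y**2 - 50*y + 112; no integer root y with |y| ≤ 4.
  x = 2: f_y(2, y) = 6*y**2 - 54*y + 133; no integer root y with |y| ≤ 4.
  x = 3: f_y(3, y) = 6*y**2 - 58*y + 156; no integer root y with |y| ≤ 4.
  x = 4: f_y(4, y) = 6*y**2 - 62*y + 181; no integer root y with |y| ≤ 4.
Only singular point on the grid: (-3, 3).
Classify: substitute x = -3 + u, y = 3 + v and expand: f = -u**3 + u**2*v - 2*u*v**2 + 2*v**3 + v**2.
No constant or linear terms (consistent with a singular point). Quadratic part: v**2. Cubic part: -u**3 + u**2*v - 2*u*v**2 + 2*v**3.
The quadratic part v**2 is a perfect square, so there is a single (double) tangent line v = 0, i.e. y = 3. Restricting the cubic part to that line (v = 0) leaves -u**3 ≠ 0, so f is not divisible by v and the branch is v² ≈ u**3 to lowest order — this is a cusp.
Classification: cusp.


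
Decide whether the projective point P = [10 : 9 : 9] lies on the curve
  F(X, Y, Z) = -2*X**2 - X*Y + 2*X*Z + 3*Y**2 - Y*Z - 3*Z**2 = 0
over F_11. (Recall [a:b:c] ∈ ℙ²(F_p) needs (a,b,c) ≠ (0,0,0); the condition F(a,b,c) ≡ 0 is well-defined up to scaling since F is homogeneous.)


F(10,9,9) ≡ 7 (mod 11); P is NOT on the curve.

Evaluate F(10, 9, 9) term-by-term (mod 11).
  -2*X**2 ↦ -2·100·1·1 = -200
  -X*Y ↦ -1·10·9·1 = -90
  2*X*Z ↦ 2·10·1·9 = 180
  3*Y**2 ↦ 3·1·81·1 = 243
  -Y*Z ↦ -1·1·9·9 = -81
  -3*Z**2 ↦ -3·1·1·81 = -243
Sum: F(10, 9, 9) = (-200) + (-90) + (180) + (243) + (-81) + (-243) = -191.
Reducing mod 11: -191 ≡ 7 (mod 11).
Since F(a, b, c) ≡ 7 ≠ 0 (mod 11), P does NOT lie on the curve.


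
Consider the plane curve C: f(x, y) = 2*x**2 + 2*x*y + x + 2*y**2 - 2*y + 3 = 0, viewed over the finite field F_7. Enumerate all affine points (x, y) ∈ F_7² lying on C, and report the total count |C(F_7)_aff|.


Affine F_7-points: {(0, 2), (0, 6), (1, 2), (1, 5), (4, 5), (4, 6)}; count = 6.

For each of the 49 pairs (x, y) ∈ F_7², evaluate f(x, y) mod 7. Record the zeros.
  x = 0: [0↦3, 1↦3, 2↦0, 3↦1, 4↦6, 5↦1, 6↦0]  zeros at y ∈ {2, 6}
  x = 1: [0↦6, 1↦1, 2↦0, 3↦3, 4↦3, 5↦0, 6↦1]  zeros at y ∈ {2, 5}
  x = 2: [0↦6, 1↦3, 2↦4, 3↦2, 4↦4, 5↦3, 6↦6]  zeros at y ∈ ∅
  x = 3: [0↦3, 1↦2, 2↦5, 3↦5, 4↦2, 5↦3, 6↦1]  zeros at y ∈ ∅
  x = 4: [0↦4, 1↦5, 2↦3, 3↦5, 4↦4, 5↦0, 6↦0]  zeros at y ∈ {5, 6}
  x = 5: [0↦2, 1↦5, 2↦5, 3↦2, 4↦3, 5↦1, 6↦3]  zeros at y ∈ ∅
  x = 6: [0↦4, 1↦2, 2↦4, 3↦3, 4↦6, 5↦6, 6↦3]  zeros at y ∈ ∅
Collecting zeros: affine points = {(0, 2), (0, 6), (1, 2), (1, 5), (4, 5), (4, 6)}.
Total count |C(F_7)_aff| = 6.


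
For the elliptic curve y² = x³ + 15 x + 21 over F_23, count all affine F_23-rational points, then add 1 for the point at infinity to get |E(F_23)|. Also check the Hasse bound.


Affine points = {(2, 6), (2, 17), (3, 1), (3, 22), (7, 3), (7, 20), (8, 3), (8, 20), (14, 10), (14, 13), (19, 9), (19, 14), (20, 8), (20, 15), (21, 11), (21, 12)}; affine count = 16; |E(F_23)| = 17.

Discriminant check: Δ ∝ 4a³ + 27b² = 4·15³ + 27·21² = 4·3375 + 27·441 ≡ 15 (mod 23). Nonzero ⇒ E is nonsingular.
For each x ∈ F_23, compute rhs = x³ + 15·x + 21 mod 23, then count y ∈ F_23 with y² ≡ rhs.
  x = 0: rhs = 21, matching y values: none (0 points).
  x = 1: rhs = 14, matching y values: none (0 points).
  x = 2: rhs = 13, matching y values: 6, 17 (2 points).
  x = 3: rhs = 1, matching y values: 1, 22 (2 points).
  x = 4: rhs = 7, matching y values: none (0 points).
  x = 5: rhs = 14, matching y values: none (0 points).
  x = 6: rhs = 5, matching y values: none (0 points).
  x = 7: rhs = 9, matching y values: 3, 20 (2 points).
  x = 8: rhs = 9, matching y values: 3, 20 (2 points).
  x = 9: rhs = 11, matching y values: none (0 points).
  x = 10: rhs = 21, matching y values: none (0 points).
  x = 11: rhs = 22, matching y values: none (0 points).
  x = 12: rhs = 20, matching y values: none (0 points).
  x = 13: rhs = 21, matching y values: none (0 points).
  x = 14: rhs = 8, matching y values: 10, 13 (2 points).
  x = 15: rhs = 10, matching y values: none (0 points).
  x = 16: rhs = 10, matching y values: none (0 points).
  x = 17: rhs = 14, matching y values: none (0 points).
  x = 18: rhs = 5, matching y values: none (0 points).
  x = 19: rhs = 12, matching y values: 9, 14 (2 points).
  x = 20: rhs = 18, matching y values: 8, 15 (2 points).
  x = 21: rhs = 6, matching y values: 11, 12 (2 points).
  x = 22: rhs = 5, matching y values: none (0 points).
Total affine count: 16.
Full point count |E(F_23)| = 16 + 1 = 17.
Hasse bound: |17 − (23+1)| = |-7| = 7 ≤ 2√23 ≈ 9.5917 ✓.
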